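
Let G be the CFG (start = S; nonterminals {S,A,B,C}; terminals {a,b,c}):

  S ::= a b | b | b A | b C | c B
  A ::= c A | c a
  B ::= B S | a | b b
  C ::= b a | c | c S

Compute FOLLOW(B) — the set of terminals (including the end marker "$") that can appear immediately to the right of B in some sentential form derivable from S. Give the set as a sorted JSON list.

Compute FIRST by fixpoint:
[1]
  A via A→c A: +{c}
  B via B→a: +{a}
  B via B→b b: +{b}
  C via C→b a: +{b}
  C via C→c: +{c}
  S via S→a b: +{a}
  S via S→b: +{b}
  S via S→c B: +{c}
  FIRST[S]={a,b,c}  FIRST[A]={c}  FIRST[B]={a,b}  FIRST[C]={b,c}
[2] (stable)
  FIRST[S]={a,b,c}  FIRST[A]={c}  FIRST[B]={a,b}  FIRST[C]={b,c}

Compute FOLLOW by fixpoint:
seed FOLLOW(S) with $
iter 1:
  B→B S: FOLLOW(B) ⊇ FIRST(S) = {a,b,c}; new: +{a,b,c}
  B→B S: FOLLOW(S) ⊇ FOLLOW(B) ⊇ {a,b,c}; new: +{a,b,c}
  S→b A: FOLLOW(A) ⊇ FOLLOW(S) ⊇ {$,a,b,c}; new: +{$,a,b,c}
  S→b C: FOLLOW(C) ⊇ FOLLOW(S) ⊇ {$,a,b,c}; new: +{$,a,b,c}
  S→c B: FOLLOW(B) ⊇ FOLLOW(S) ⊇ {$,a,b,c}; new: +{$}
  S: {$,a,b,c}  A: {$,a,b,c}  B: {$,a,b,c}  C: {$,a,b,c}
iter 2: (stable)
  S: {$,a,b,c}  A: {$,a,b,c}  B: {$,a,b,c}  C: {$,a,b,c}

FOLLOW(B) = ["$", "a", "b", "c"]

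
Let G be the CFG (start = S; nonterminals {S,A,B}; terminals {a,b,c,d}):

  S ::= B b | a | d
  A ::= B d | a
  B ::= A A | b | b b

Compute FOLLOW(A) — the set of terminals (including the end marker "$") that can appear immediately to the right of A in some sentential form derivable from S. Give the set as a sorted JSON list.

FIRST iteration:
round 1:
  A via A→a: +{a}
  B via B→A A: +{a}
  B via B→b: +{b}
  S via S→B b: +{a,b}
  S via S→d: +{d}
  S: {a,b,d}  A: {a}  B: {a,b}
round 2:
  A via A→B d: +{b}
  S: {a,b,d}  A: {a,b}  B: {a,b}
round 3: done
  S: {a,b,d}  A: {a,b}  B: {a,b}

FOLLOW iteration:
initialize: $ ∈ FOLLOW(S)
[1]
  A→B d: FOLLOW(B) ⊇ FIRST(d) = {d}; new: +{d}
  B→A A: FOLLOW(A) ⊇ FIRST(A) = {a,b}; new: +{a,b}
  B→A A: FOLLOW(A) ⊇ FOLLOW(B) ⊇ {d}; new: +{d}
  S→B b: FOLLOW(B) ⊇ FIRST(b) = {b}; new: +{b}
  S: {$}  A: {a,b,d}  B: {b,d}
[2] (stable)
  S: {$}  A: {a,b,d}  B: {b,d}

FOLLOW(A) = ["a", "b", "d"]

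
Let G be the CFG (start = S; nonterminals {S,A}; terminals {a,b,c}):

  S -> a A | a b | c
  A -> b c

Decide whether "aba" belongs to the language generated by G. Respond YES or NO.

Convert to CNF:
  S -> T2 A | T2 T0 | c
  A -> T0 T1
  T0 -> b
  T1 -> c
  T2 -> a

CYK table (by increasing span):
  T[0,0] 'a' = {T2}  orig:{}
  T[1,1] 'b' = {T0}  orig:{}
  T[2,2] 'a' = {T2}  orig:{}
  T[0,1] 'ab' = {S}
  T[1,2] 'ba' = ∅
  T[0,2] 'aba' = ∅

S ∉ T[0,2] ⇒ NO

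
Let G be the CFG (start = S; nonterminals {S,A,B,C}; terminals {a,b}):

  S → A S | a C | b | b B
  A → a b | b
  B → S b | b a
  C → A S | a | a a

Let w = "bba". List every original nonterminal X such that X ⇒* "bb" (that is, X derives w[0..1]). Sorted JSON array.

CNF form of G:
  S -> A S | T0 C | T1 B | b
  A -> T0 T1 | b
  B -> S T1 | T1 T0
  C -> A S | T0 T0 | a
  T0 -> a
  T1 -> b

Fill CYK table bottom-up, restricted to cells inside w[0..1]:
  [0..0]={A,S,T1}  "b"  orig:{A,S}
  [1..1]={A,S,T1}  "b"  orig:{A,S}
  [0..1]={B,C,S}  "bb"

Original NTs in T[0,1] deriving "bb": ["B", "C", "S"]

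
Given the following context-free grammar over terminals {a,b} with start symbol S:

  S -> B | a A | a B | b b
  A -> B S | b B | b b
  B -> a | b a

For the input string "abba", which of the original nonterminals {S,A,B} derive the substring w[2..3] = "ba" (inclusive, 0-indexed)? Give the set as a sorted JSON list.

CNF form of G:
  S -> T0 T0 | T0 T1 | T1 A | T1 B | a
  A -> B S | T0 B | T0 T0
  B -> T0 T1 | a
  T0 -> b
  T1 -> a

Fill CYK table bottom-up, restricted to cells inside w[2..3]:
  [2..2]={T0}  "b"  orig:{}
  [3..3]={B,S,T1}  "a"  orig:{B,S}
  [2..3]={A,B,S}  "ba"

Original NTs in T[2,3] deriving "ba": ["A", "B", "S"]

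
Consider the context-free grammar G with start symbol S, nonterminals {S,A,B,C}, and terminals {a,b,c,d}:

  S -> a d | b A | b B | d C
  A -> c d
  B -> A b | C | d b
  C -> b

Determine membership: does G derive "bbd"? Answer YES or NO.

CNF form of G:
  S -> T1 C | T2 A | T2 B | T3 T1
  A -> T0 T1
  B -> A T2 | T1 T2 | b
  C -> b
  T0 -> c
  T1 -> d
  T2 -> b
  T3 -> a

Fill CYK table bottom-up:
  cell(0,0) b: {B,C,T2}  orig:{B,C}
  cell(1,1) b: {B,C,T2}  orig:{B,C}
  cell(2,2) d: {T1}  orig:{}
  cell(0,1) bb: {S}
  cell(1,2) bd: ∅
  cell(0,2) bbd: ∅

S ∉ T[0,2] ⇒ NO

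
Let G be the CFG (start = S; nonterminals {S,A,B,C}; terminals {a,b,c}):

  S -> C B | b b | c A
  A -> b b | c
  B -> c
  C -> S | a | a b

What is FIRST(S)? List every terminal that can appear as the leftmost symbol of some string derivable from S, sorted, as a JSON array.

FIRST sets, iterate to fixpoint:
round 1:
  A via A→b b: +{b}
  A via A→c: +{c}
  B via B→c: +{c}
  C via C→a: +{a}
  S via S→C B: +{a}
  S via S→b b: +{b}
  S via S→c A: +{c}
  FIRST[S]={a,b,c}  FIRST[A]={b,c}  FIRST[B]={c}  FIRST[C]={a}
round 2:
  C via C→S: +{b,c}
  FIRST[S]={a,b,c}  FIRST[A]={b,c}  FIRST[B]={c}  FIRST[C]={a,b,c}
round 3: done
  FIRST[S]={a,b,c}  FIRST[A]={b,c}  FIRST[B]={c}  FIRST[C]={a,b,c}

FIRST(S) = ["a", "b", "c"]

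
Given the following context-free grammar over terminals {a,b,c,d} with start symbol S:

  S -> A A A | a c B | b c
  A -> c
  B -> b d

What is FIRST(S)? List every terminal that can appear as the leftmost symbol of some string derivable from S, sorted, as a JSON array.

FIRST sets, iterate to fixpoint:
iter 1:
  A via A→c: +{c}
  B via B→b d: +{b}
  S via S→A A A: +{c}
  S via S→a c B: +{a}
  S via S→b c: +{b}
  S: {a,b,c}  A: {c}  B: {b}
iter 2: (no change)
  S: {a,b,c}  A: {c}  B: {b}

FIRST(S) = ["a", "b", "c"]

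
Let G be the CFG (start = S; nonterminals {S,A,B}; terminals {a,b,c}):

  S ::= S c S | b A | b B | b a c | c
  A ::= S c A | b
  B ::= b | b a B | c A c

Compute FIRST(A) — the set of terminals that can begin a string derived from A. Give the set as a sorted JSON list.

FIRST sets, iterate to fixpoint:
[1]
  A via A→b: +{b}
  B via B→b: +{b}
  B via B→c A c: +{c}
  S via S→b A: +{b}
  S via S→c: +{c}
  FIRST[S]={b,c}  FIRST[A]={b}  FIRST[B]={b,c}
[2]
  A via A→S c A: +{c}
  FIRST[S]={b,c}  FIRST[A]={b,c}  FIRST[B]={b,c}
[3] — fixpoint
  FIRST[S]={b,c}  FIRST[A]={b,c}  FIRST[B]={b,c}

FIRST(A) = ["b", "c"]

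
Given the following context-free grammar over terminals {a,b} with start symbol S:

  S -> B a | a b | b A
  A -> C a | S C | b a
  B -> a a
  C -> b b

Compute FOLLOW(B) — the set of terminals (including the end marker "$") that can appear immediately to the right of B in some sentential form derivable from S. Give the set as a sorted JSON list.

FIRST sets, iterate to fixpoint:
[1]
  A via A→b a: +{b}
  B via B→a a: +{a}
  C via C→b b: +{b}
  S via S→B a: +{a}
  S via S→b A: +{b}
  FIRST(S)={a,b}  FIRST(A)={b}  FIRST(B)={a}  FIRST(C)={b}
[2]
  A via A→S C: +{a}
  FIRST(S)={a,b}  FIRST(A)={a,b}  FIRST(B)={a}  FIRST(C)={b}
[3] — fixpoint
  FIRST(S)={a,b}  FIRST(A)={a,b}  FIRST(B)={a}  FIRST(C)={b}

Compute FOLLOW by fixpoint:
FOLLOW(S) := {$}
pass 1:
  A→C a: FOLLOW(C) ⊇ FIRST(a) = {a}; new: +{a}
  A→S C: FOLLOW(S) ⊇ FIRST(C) = {b}; new: +{b}
  S→B a: FOLLOW(B) ⊇ FIRST(a) = {a}; new: +{a}
  S→b A: FOLLOW(A) ⊇ FOLLOW(S) ⊇ {$,b}; new: +{$,b}
  FOLLOW[S]={$,b}  FOLLOW[A]={$,b}  FOLLOW[B]={a}  FOLLOW[C]={a}
pass 2:
  A→S C: FOLLOW(C) ⊇ FOLLOW(A) ⊇ {$,b}; new: +{$,b}
  FOLLOW[S]={$,b}  FOLLOW[A]={$,b}  FOLLOW[B]={a}  FOLLOW[C]={$,a,b}
pass 3: — fixpoint
  FOLLOW[S]={$,b}  FOLLOW[A]={$,b}  FOLLOW[B]={a}  FOLLOW[C]={$,a,b}

FOLLOW(B) = ["a"]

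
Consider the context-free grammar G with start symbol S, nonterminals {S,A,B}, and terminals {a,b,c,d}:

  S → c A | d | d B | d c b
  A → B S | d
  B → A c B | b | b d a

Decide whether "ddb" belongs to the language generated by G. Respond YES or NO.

Convert to CNF:
  S -> T0 A | T2 B | T2 X6 | d
  A -> B S | d
  B -> A X4 | T1 X5 | b
  T0 -> c
  T1 -> b
  T2 -> d
  T3 -> a
  X4 -> T0 B
  X5 -> T2 T3
  X6 -> T0 T1

Fill CYK table bottom-up:
  cell(0,0) d: {A,S,T2}  orig:{A,S}
  cell(1,1) d: {A,S,T2}  orig:{A,S}
  cell(2,2) b: {B,T1}  orig:{B}
  cell(0,1) dd: ∅
  cell(1,2) db: {S}
  cell(0,2) ddb: ∅

S ∉ T[0,2] ⇒ NO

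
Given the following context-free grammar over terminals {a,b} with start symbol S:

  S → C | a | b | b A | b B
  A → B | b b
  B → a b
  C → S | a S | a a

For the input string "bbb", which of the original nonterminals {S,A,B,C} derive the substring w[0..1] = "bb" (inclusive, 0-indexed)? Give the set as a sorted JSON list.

Convert to CNF:
  S -> T0 S | T0 T0 | T1 A | T1 B | a | b
  A -> T0 T1 | T1 T1
  B -> T0 T1
  C -> T0 S | T0 T0 | T1 A | T1 B | a | b
  T0 -> a
  T1 -> b

Fill CYK table bottom-up (cells [i..j] with 0 ≤ i ≤ j ≤ 1 only):
  T[0,0] 'b' = {C,S,T1}  orig:{C,S}
  T[1,1] 'b' = {C,S,T1}  orig:{C,S}
  T[0,1] 'bb' = {A}

Original NTs in T[0,1] deriving "bb": ["A"]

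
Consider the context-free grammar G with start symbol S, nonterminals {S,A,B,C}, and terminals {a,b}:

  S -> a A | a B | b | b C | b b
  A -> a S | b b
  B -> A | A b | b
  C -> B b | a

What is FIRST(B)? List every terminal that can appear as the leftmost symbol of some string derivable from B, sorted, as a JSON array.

Compute FIRST by fixpoint:
iter 1:
  A via A→a S: +{a}
  A via A→b b: +{b}
  B via B→A: +{a,b}
  C via C→B b: +{a,b}
  S via S→a A: +{a}
  S via S→b: +{b}
  FIRST[S]={a,b}  FIRST[A]={a,b}  FIRST[B]={a,b}  FIRST[C]={a,b}
iter 2: (stable)
  FIRST[S]={a,b}  FIRST[A]={a,b}  FIRST[B]={a,b}  FIRST[C]={a,b}

FIRST(B) = ["a", "b"]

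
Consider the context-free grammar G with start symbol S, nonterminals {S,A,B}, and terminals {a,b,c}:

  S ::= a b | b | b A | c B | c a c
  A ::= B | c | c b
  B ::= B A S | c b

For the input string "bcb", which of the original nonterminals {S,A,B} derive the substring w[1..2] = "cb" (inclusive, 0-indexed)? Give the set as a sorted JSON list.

CNF form of G:
  S -> T0 B | T0 X5 | T1 A | T2 T1 | b
  A -> B X3 | T0 T1 | c
  B -> B X4 | T0 T1
  T0 -> c
  T1 -> b
  T2 -> a
  X3 -> A S
  X4 -> A S
  X5 -> T2 T0

CYK table (by increasing span) (cells [i..j] with 1 ≤ i ≤ j ≤ 2 only):
  [1..1]={A,T0}  "c"  orig:{A}
  [2..2]={S,T1}  "b"  orig:{S}
  [1..2]={A,B,X3,X4}  "cb"  orig:{A,B}

Original NTs in T[1,2] deriving "cb": ["A", "B"]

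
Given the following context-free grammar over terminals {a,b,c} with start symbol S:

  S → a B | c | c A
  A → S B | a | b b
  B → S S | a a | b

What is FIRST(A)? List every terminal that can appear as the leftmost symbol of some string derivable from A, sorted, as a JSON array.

FIRST sets, iterate to fixpoint:
iter 1:
  A via A→a: +{a}
  A via A→b b: +{b}
  B via B→a a: +{a}
  B via B→b: +{b}
  S via S→a B: +{a}
  S via S→c: +{c}
  FIRST[S]={a,c}  FIRST[A]={a,b}  FIRST[B]={a,b}
iter 2:
  A via A→S B: +{c}
  B via B→S S: +{c}
  FIRST[S]={a,c}  FIRST[A]={a,b,c}  FIRST[B]={a,b,c}
iter 3: (no change)
  FIRST[S]={a,c}  FIRST[A]={a,b,c}  FIRST[B]={a,b,c}

FIRST(A) = ["a", "b", "c"]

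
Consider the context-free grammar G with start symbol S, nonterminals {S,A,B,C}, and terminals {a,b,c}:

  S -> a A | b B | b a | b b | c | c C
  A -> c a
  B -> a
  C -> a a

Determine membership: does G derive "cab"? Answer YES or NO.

Convert to CNF:
  S -> T0 C | T1 A | T2 B | T2 T1 | T2 T2 | c
  A -> T0 T1
  B -> a
  C -> T1 T1
  T0 -> c
  T1 -> a
  T2 -> b

Fill CYK table bottom-up:
  [0..0]={S,T0}  "c"  orig:{S}
  [1..1]={B,T1}  "a"  orig:{B}
  [2..2]={T2}  "b"  orig:{}
  [0..1]={A}  "ca"
  [1..2]=∅  "ab"
  [0..2]=∅  "cab"

S ∉ T[0,2] ⇒ NO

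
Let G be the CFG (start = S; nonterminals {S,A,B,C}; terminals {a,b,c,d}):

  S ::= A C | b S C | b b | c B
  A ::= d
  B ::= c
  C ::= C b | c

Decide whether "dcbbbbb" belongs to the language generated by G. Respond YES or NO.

Convert to CNF:
  S -> A C | T0 T0 | T0 X2 | T1 B
  A -> d
  B -> c
  C -> C T0 | c
  T0 -> b
  T1 -> c
  X2 -> S C

CYK table (by increasing span):
  T[0,0] 'd' = {A}
  T[1,1] 'c' = {B,C,T1}  orig:{B,C}
  T[2,2] 'b' = {T0}  orig:{}
  T[3,3] 'b' = {T0}  orig:{}
  T[4,4] 'b' = {T0}  orig:{}
  T[5,5] 'b' = {T0}  orig:{}
  T[6,6] 'b' = {T0}  orig:{}
  T[0,1] 'dc' = {S}
  T[1,2] 'cb' = {C}
  T[2,3] 'bb' = {S}
  T[3,4] 'bb' = {S}
  T[4,5] 'bb' = {S}
  T[5,6] 'bb' = {S}
  T[0,2] 'dcb' = {S}
  T[1,3] 'cbb' = {C}
  T[2,4] 'bbb' = ∅
  T[3,5] 'bbb' = ∅
  T[4,6] 'bbb' = ∅
  T[0,3] 'dcbb' = {S}
  T[1,4] 'cbbb' = {C}
  T[2,5] 'bbbb' = ∅
  T[3,6] 'bbbb' = ∅
  T[0,4] 'dcbbb' = {S}
  T[1,5] 'cbbbb' = {C}
  T[2,6] 'bbbbb' = ∅
  T[0,5] 'dcbbbb' = {S}
  T[1,6] 'cbbbbb' = {C}
  T[0,6] 'dcbbbbb' = {S}

S ∈ T[0,6] ⇒ YES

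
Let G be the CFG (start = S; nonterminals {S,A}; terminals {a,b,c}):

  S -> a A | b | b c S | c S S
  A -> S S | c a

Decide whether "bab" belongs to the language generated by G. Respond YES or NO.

CNF form of G:
  S -> T0 X4 | T1 A | T2 X3 | b
  A -> S S | T0 T1
  T0 -> c
  T1 -> a
  T2 -> b
  X3 -> T0 S
  X4 -> S S

CYK fill:
  cell(0,0) b: {S,T2}  orig:{S}
  cell(1,1) a: {T1}  orig:{}
  cell(2,2) b: {S,T2}  orig:{S}
  cell(0,1) ba: ∅
  cell(1,2) ab: ∅
  cell(0,2) bab: ∅

S ∉ T[0,2] ⇒ NO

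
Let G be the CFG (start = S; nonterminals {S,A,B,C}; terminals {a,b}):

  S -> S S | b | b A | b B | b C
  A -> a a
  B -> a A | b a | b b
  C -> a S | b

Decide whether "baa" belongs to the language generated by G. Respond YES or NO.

Convert to CNF:
  S -> S S | T1 A | T1 B | T1 C | b
  A -> T0 T0
  B -> T0 A | T1 T0 | T1 T1
  C -> T0 S | b
  T0 -> a
  T1 -> b

CYK fill:
  T[0,0] 'b' = {C,S,T1}  orig:{C,S}
  T[1,1] 'a' = {T0}  orig:{}
  T[2,2] 'a' = {T0}  orig:{}
  T[0,1] 'ba' = {B}
  T[1,2] 'aa' = {A}
  T[0,2] 'baa' = {S}

S ∈ T[0,2] ⇒ YES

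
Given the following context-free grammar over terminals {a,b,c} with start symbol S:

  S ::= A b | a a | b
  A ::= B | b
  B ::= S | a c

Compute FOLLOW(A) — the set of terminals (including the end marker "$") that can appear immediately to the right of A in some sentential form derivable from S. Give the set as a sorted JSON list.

Compute FIRST by fixpoint:
iter 1:
  A via A→b: +{b}
  B via B→a c: +{a}
  S via S→A b: +{b}
  S via S→a a: +{a}
  FIRST[S]={a,b}  FIRST[A]={b}  FIRST[B]={a}
iter 2:
  A via A→B: +{a}
  B via B→S: +{b}
  FIRST[S]={a,b}  FIRST[A]={a,b}  FIRST[B]={a,b}
iter 3: (no change)
  FIRST[S]={a,b}  FIRST[A]={a,b}  FIRST[B]={a,b}

FOLLOW iteration:
initialize: $ ∈ FOLLOW(S)
round 1:
  S→A b: FOLLOW(A) ⊇ FIRST(b) = {b}; new: +{b}
  FOLLOW[S]={$}  FOLLOW[A]={b}  FOLLOW[B]={}
round 2:
  A→B: FOLLOW(B) ⊇ FOLLOW(A) ⊇ {b}; new: +{b}
  B→S: FOLLOW(S) ⊇ FOLLOW(B) ⊇ {b}; new: +{b}
  FOLLOW[S]={$,b}  FOLLOW[A]={b}  FOLLOW[B]={b}
round 3: done
  FOLLOW[S]={$,b}  FOLLOW[A]={b}  FOLLOW[B]={b}

FOLLOW(A) = ["b"]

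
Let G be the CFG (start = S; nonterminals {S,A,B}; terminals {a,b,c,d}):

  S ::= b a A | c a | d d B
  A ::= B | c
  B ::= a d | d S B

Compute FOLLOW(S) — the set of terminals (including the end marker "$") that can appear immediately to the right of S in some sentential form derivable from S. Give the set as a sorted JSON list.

FIRST sets, iterate to fixpoint:
round 1:
  A via A→c: +{c}
  B via B→a d: +{a}
  B via B→d S B: +{d}
  S via S→b a A: +{b}
  S via S→c a: +{c}
  S via S→d d B: +{d}
  S: {b,c,d}  A: {c}  B: {a,d}
round 2:
  A via A→B: +{a,d}
  S: {b,c,d}  A: {a,c,d}  B: {a,d}
round 3: (no change)
  S: {b,c,d}  A: {a,c,d}  B: {a,d}

Compute FOLLOW by fixpoint:
seed FOLLOW(S) with $
round 1:
  B→d S B: FOLLOW(S) ⊇ FIRST(B) = {a,d}; new: +{a,d}
  S→b a A: FOLLOW(A) ⊇ FOLLOW(S) ⊇ {$,a,d}; new: +{$,a,d}
  S→d d B: FOLLOW(B) ⊇ FOLLOW(S) ⊇ {$,a,d}; new: +{$,a,d}
  FOLLOW[S]={$,a,d}  FOLLOW[A]={$,a,d}  FOLLOW[B]={$,a,d}
round 2: — fixpoint
  FOLLOW[S]={$,a,d}  FOLLOW[A]={$,a,d}  FOLLOW[B]={$,a,d}

FOLLOW(S) = ["$", "a", "d"]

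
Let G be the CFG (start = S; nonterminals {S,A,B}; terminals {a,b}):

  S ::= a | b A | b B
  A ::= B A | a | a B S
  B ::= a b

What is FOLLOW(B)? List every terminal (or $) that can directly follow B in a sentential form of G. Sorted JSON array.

Compute FIRST by fixpoint:
[1]
  A via A→a: +{a}
  B via B→a b: +{a}
  S via S→a: +{a}
  S via S→b A: +{b}
  S: {a,b}  A: {a}  B: {a}
[2] done
  S: {a,b}  A: {a}  B: {a}

FOLLOW iteration:
seed FOLLOW(S) with $
iter 1:
  A→B A: FOLLOW(B) ⊇ FIRST(A) = {a}; new: +{a}
  A→a B S: FOLLOW(B) ⊇ FIRST(S) = {a,b}; new: +{b}
  S→b A: FOLLOW(A) ⊇ FOLLOW(S) ⊇ {$}; new: +{$}
  S→b B: FOLLOW(B) ⊇ FOLLOW(S) ⊇ {$}; new: +{$}
  FOLLOW[S]={$}  FOLLOW[A]={$}  FOLLOW[B]={$,a,b}
iter 2: — fixpoint
  FOLLOW[S]={$}  FOLLOW[A]={$}  FOLLOW[B]={$,a,b}

FOLLOW(B) = ["$", "a", "b"]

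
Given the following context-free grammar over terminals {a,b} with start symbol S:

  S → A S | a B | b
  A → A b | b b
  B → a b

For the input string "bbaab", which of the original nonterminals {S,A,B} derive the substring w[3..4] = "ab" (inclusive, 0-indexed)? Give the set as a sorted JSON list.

Convert to CNF:
  S -> A S | T1 B | b
  A -> A T0 | T0 T0
  B -> T1 T0
  T0 -> b
  T1 -> a

Fill CYK table bottom-up (cells [i..j] with 3 ≤ i ≤ j ≤ 4 only):
  cell(3,3) a: {T1}  orig:{}
  cell(4,4) b: {S,T0}  orig:{S}
  cell(3,4) ab: {B}

Original NTs in T[3,4] deriving "ab": ["B"]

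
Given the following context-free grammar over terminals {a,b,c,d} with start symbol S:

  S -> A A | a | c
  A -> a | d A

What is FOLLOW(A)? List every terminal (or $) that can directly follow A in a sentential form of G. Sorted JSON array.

FIRST sets, iterate to fixpoint:
[1]
  A via A→a: +{a}
  A via A→d A: +{d}
  S via S→A A: +{a,d}
  S via S→c: +{c}
  FIRST(S)={a,c,d}  FIRST(A)={a,d}
[2] — fixpoint
  FIRST(S)={a,c,d}  FIRST(A)={a,d}

Compute FOLLOW by fixpoint:
seed FOLLOW(S) with $
round 1:
  S→A A: FOLLOW(A) ⊇ FIRST(A) = {a,d}; new: +{a,d}
  S→A A: FOLLOW(A) ⊇ FOLLOW(S) ⊇ {$}; new: +{$}
  FOLLOW[S]={$}  FOLLOW[A]={$,a,d}
round 2: (no change)
  FOLLOW[S]={$}  FOLLOW[A]={$,a,d}

FOLLOW(A) = ["$", "a", "d"]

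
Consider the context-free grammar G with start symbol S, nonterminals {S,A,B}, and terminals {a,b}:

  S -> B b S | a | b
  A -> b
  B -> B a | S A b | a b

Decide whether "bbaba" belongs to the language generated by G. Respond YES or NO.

CNF form of G:
  S -> B X3 | a | b
  A -> b
  B -> B T0 | S X2 | T0 T1
  T0 -> a
  T1 -> b
  X2 -> A T1
  X3 -> T1 S

Fill CYK table bottom-up:
  [0..0]={A,S,T1}  "b"  orig:{A,S}
  [1..1]={A,S,T1}  "b"  orig:{A,S}
  [2..2]={S,T0}  "a"  orig:{S}
  [3..3]={A,S,T1}  "b"  orig:{A,S}
  [4..4]={S,T0}  "a"  orig:{S}
  [0..1]={X2,X3}  "bb"  orig:{}
  [1..2]={X3}  "ba"  orig:{}
  [2..3]={B}  "ab"
  [3..4]={X3}  "ba"  orig:{}
  [0..2]=∅  "bba"
  [1..3]=∅  "bab"
  [2..4]={B}  "aba"
  [0..3]=∅  "bbab"
  [1..4]=∅  "baba"
  [0..4]=∅  "bbaba"

S ∉ T[0,4] ⇒ NO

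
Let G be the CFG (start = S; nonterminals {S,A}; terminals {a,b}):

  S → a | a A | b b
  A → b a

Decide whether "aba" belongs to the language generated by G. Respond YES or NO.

CNF form of G:
  S -> T0 T0 | T1 A | a
  A -> T0 T1
  T0 -> b
  T1 -> a

CYK fill:
  T[0,0] 'a' = {S,T1}  orig:{S}
  T[1,1] 'b' = {T0}  orig:{}
  T[2,2] 'a' = {S,T1}  orig:{S}
  T[0,1] 'ab' = ∅
  T[1,2] 'ba' = {A}
  T[0,2] 'aba' = {S}

S ∈ T[0,2] ⇒ YES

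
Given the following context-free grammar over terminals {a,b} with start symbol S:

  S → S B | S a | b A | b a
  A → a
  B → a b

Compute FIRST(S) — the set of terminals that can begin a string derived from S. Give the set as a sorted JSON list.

FIRST sets, iterate to fixpoint:
iter 1:
  A via A→a: +{a}
  B via B→a b: +{a}
  S via S→b A: +{b}
  S: {b}  A: {a}  B: {a}
iter 2: (no change)
  S: {b}  A: {a}  B: {a}

FIRST(S) = ["b"]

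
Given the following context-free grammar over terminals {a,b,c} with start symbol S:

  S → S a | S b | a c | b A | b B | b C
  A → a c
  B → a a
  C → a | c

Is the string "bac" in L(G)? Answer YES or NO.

Convert to CNF:
  S -> S T0 | S T2 | T0 T1 | T2 A | T2 B | T2 C
  A -> T0 T1
  B -> T0 T0
  C -> a | c
  T0 -> a
  T1 -> c
  T2 -> b

CYK table (by increasing span):
  cell(0,0) b: {T2}  orig:{}
  cell(1,1) a: {C,T0}  orig:{C}
  cell(2,2) c: {C,T1}  orig:{C}
  cell(0,1) ba: {S}
  cell(1,2) ac: {A,S}
  cell(0,2) bac: {S}

S ∈ T[0,2] ⇒ YES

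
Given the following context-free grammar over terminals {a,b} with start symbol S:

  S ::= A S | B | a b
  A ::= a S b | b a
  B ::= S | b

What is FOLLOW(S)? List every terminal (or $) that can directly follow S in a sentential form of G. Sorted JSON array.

Compute FIRST by fixpoint:
round 1:
  A via A→a S b: +{a}
  A via A→b a: +{b}
  B via B→b: +{b}
  S via S→A S: +{a,b}
  FIRST(S)={a,b}  FIRST(A)={a,b}  FIRST(B)={b}
round 2:
  B via B→S: +{a}
  FIRST(S)={a,b}  FIRST(A)={a,b}  FIRST(B)={a,b}
round 3: (no change)
  FIRST(S)={a,b}  FIRST(A)={a,b}  FIRST(B)={a,b}

FOLLOW iteration:
FOLLOW(S) := {$}
iter 1:
  A→a S b: FOLLOW(S) ⊇ FIRST(b) = {b}; new: +{b}
  S→A S: FOLLOW(A) ⊇ FIRST(S) = {a,b}; new: +{a,b}
  S→B: FOLLOW(B) ⊇ FOLLOW(S) ⊇ {$,b}; new: +{$,b}
  FOLLOW(S)={$,b}  FOLLOW(A)={a,b}  FOLLOW(B)={$,b}
iter 2: done
  FOLLOW(S)={$,b}  FOLLOW(A)={a,b}  FOLLOW(B)={$,b}

FOLLOW(S) = ["$", "b"]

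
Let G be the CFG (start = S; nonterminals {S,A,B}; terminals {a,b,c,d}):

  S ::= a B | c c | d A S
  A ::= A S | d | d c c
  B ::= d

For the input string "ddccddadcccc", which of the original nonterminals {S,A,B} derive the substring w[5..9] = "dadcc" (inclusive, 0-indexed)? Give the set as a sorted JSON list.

Convert to CNF:
  S -> T0 X4 | T1 T1 | T2 B
  A -> A S | T0 X3 | d
  B -> d
  T0 -> d
  T1 -> c
  T2 -> a
  X3 -> T1 T1
  X4 -> A S

Fill CYK table bottom-up, restricted to cells inside w[5..9]:
  T[5,5] 'd' = {A,B,T0}  orig:{A,B}
  T[6,6] 'a' = {T2}  orig:{}
  T[7,7] 'd' = {A,B,T0}  orig:{A,B}
  T[8,8] 'c' = {T1}  orig:{}
  T[9,9] 'c' = {T1}  orig:{}
  T[5,6] 'da' = ∅
  T[6,7] 'ad' = {S}
  T[7,8] 'dc' = ∅
  T[8,9] 'cc' = {S,X3}  orig:{S}
  T[5,7] 'dad' = {A,X4}  orig:{A}
  T[6,8] 'adc' = ∅
  T[7,9] 'dcc' = {A,X4}  orig:{A}
  T[5,8] 'dadc' = ∅
  T[6,9] 'adcc' = ∅
  T[5,9] 'dadcc' = {A,X4}  orig:{A}

Original NTs in T[5,9] deriving "dadcc": ["A"]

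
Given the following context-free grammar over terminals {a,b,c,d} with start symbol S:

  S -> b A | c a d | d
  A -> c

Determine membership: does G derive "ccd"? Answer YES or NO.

Convert to CNF:
  S -> T0 A | T1 X4 | d
  A -> c
  T0 -> b
  T1 -> c
  T2 -> a
  T3 -> d
  X4 -> T2 T3

Fill CYK table bottom-up:
  T[0,0] 'c' = {A,T1}  orig:{A}
  T[1,1] 'c' = {A,T1}  orig:{A}
  T[2,2] 'd' = {S,T3}  orig:{S}
  T[0,1] 'cc' = ∅
  T[1,2] 'cd' = ∅
  T[0,2] 'ccd' = ∅

S ∉ T[0,2] ⇒ NO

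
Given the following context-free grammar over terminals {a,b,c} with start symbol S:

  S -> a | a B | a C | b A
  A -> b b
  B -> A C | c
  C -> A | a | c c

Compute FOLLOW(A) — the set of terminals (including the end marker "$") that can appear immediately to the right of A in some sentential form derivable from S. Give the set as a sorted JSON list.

FIRST sets, iterate to fixpoint:
[1]
  A via A→b b: +{b}
  B via B→A C: +{b}
  B via B→c: +{c}
  C via C→A: +{b}
  C via C→a: +{a}
  C via C→c c: +{c}
  S via S→a: +{a}
  S via S→b A: +{b}
  FIRST(S)={a,b}  FIRST(A)={b}  FIRST(B)={b,c}  FIRST(C)={a,b,c}
[2] (stable)
  FIRST(S)={a,b}  FIRST(A)={b}  FIRST(B)={b,c}  FIRST(C)={a,b,c}

FOLLOW iteration:
initialize: $ ∈ FOLLOW(S)
iter 1:
  B→A C: FOLLOW(A) ⊇ FIRST(C) = {a,b,c}; new: +{a,b,c}
  S→a B: FOLLOW(B) ⊇ FOLLOW(S) ⊇ {$}; new: +{$}
  S→a C: FOLLOW(C) ⊇ FOLLOW(S) ⊇ {$}; new: +{$}
  S→b A: FOLLOW(A) ⊇ FOLLOW(S) ⊇ {$}; new: +{$}
  FOLLOW(S)={$}  FOLLOW(A)={$,a,b,c}  FOLLOW(B)={$}  FOLLOW(C)={$}
iter 2: — fixpoint
  FOLLOW(S)={$}  FOLLOW(A)={$,a,b,c}  FOLLOW(B)={$}  FOLLOW(C)={$}

FOLLOW(A) = ["$", "a", "b", "c"]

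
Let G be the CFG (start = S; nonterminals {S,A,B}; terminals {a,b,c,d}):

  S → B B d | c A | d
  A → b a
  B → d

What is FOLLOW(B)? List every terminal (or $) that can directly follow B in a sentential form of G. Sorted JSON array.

Compute FIRST by fixpoint:
pass 1:
  A via A→b a: +{b}
  B via B→d: +{d}
  S via S→B B d: +{d}
  S via S→c A: +{c}
  FIRST[S]={c,d}  FIRST[A]={b}  FIRST[B]={d}
pass 2: (no change)
  FIRST[S]={c,d}  FIRST[A]={b}  FIRST[B]={d}

FOLLOW iteration:
FOLLOW(S) := {$}
pass 1:
  S→B B d: FOLLOW(B) ⊇ FIRST(B) = {d}; new: +{d}
  S→c A: FOLLOW(A) ⊇ FOLLOW(S) ⊇ {$}; new: +{$}
  FOLLOW[S]={$}  FOLLOW[A]={$}  FOLLOW[B]={d}
pass 2: (stable)
  FOLLOW[S]={$}  FOLLOW[A]={$}  FOLLOW[B]={d}

FOLLOW(B) = ["d"]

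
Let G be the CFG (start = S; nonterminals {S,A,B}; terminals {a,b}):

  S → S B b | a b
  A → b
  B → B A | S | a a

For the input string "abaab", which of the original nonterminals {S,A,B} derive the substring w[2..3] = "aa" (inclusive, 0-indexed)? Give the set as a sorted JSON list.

CNF form of G:
  S -> S X3 | T1 T0
  A -> b
  B -> B A | S X2 | T1 T0 | T1 T1
  T0 -> b
  T1 -> a
  X2 -> B T0
  X3 -> B T0

CYK table (by increasing span) — only the sub-triangle for w[2..3]:
  cell(2,2) a: {T1}  orig:{}
  cell(3,3) a: {T1}  orig:{}
  cell(2,3) aa: {B}

Original NTs in T[2,3] deriving "aa": ["B"]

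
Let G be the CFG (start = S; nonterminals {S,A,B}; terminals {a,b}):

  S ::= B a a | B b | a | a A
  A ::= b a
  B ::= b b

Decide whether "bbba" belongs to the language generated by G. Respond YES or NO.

Convert to CNF:
  S -> B T0 | B X2 | T1 A | a
  A -> T0 T1
  B -> T0 T0
  T0 -> b
  T1 -> a
  X2 -> T1 T1

CYK table (by increasing span):
  [0..0]={T0}  "b"  orig:{}
  [1..1]={T0}  "b"  orig:{}
  [2..2]={T0}  "b"  orig:{}
  [3..3]={S,T1}  "a"  orig:{S}
  [0..1]={B}  "bb"
  [1..2]={B}  "bb"
  [2..3]={A}  "ba"
  [0..2]={S}  "bbb"
  [1..3]=∅  "bba"
  [0..3]=∅  "bbba"

S ∉ T[0,3] ⇒ NO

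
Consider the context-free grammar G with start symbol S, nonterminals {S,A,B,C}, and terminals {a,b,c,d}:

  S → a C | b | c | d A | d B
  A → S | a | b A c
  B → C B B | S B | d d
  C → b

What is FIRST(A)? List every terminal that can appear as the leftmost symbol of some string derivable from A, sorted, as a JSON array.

Compute FIRST by fixpoint:
[1]
  A via A→a: +{a}
  A via A→b A c: +{b}
  B via B→d d: +{d}
  C via C→b: +{b}
  S via S→a C: +{a}
  S via S→b: +{b}
  S via S→c: +{c}
  S via S→d A: +{d}
  FIRST(S)={a,b,c,d}  FIRST(A)={a,b}  FIRST(B)={d}  FIRST(C)={b}
[2]
  A via A→S: +{c,d}
  B via B→C B B: +{b}
  B via B→S B: +{a,c}
  FIRST(S)={a,b,c,d}  FIRST(A)={a,b,c,d}  FIRST(B)={a,b,c,d}  FIRST(C)={b}
[3] done
  FIRST(S)={a,b,c,d}  FIRST(A)={a,b,c,d}  FIRST(B)={a,b,c,d}  FIRST(C)={b}

FIRST(A) = ["a", "b", "c", "d"]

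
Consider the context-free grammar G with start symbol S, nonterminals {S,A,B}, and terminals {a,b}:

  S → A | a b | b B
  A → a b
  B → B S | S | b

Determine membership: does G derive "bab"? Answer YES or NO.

Convert to CNF:
  S -> T0 T1 | T1 B
  A -> T0 T1
  B -> B S | T0 T1 | T1 B | b
  T0 -> a
  T1 -> b

CYK fill:
  T[0,0] 'b' = {B,T1}  orig:{B}
  T[1,1] 'a' = {T0}  orig:{}
  T[2,2] 'b' = {B,T1}  orig:{B}
  T[0,1] 'ba' = ∅
  T[1,2] 'ab' = {A,B,S}
  T[0,2] 'bab' = {B,S}

S ∈ T[0,2] ⇒ YES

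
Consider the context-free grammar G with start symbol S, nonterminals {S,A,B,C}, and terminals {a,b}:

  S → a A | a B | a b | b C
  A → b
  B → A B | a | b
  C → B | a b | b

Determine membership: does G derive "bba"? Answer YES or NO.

CNF form of G:
  S -> T0 A | T0 B | T0 T1 | T1 C
  A -> b
  B -> A B | a | b
  C -> A B | T0 T1 | a | b
  T0 -> a
  T1 -> b

CYK fill:
  cell(0,0) b: {A,B,C,T1}  orig:{A,B,C}
  cell(1,1) b: {A,B,C,T1}  orig:{A,B,C}
  cell(2,2) a: {B,C,T0}  orig:{B,C}
  cell(0,1) bb: {B,C,S}
  cell(1,2) ba: {B,C,S}
  cell(0,2) bba: {B,C,S}

S ∈ T[0,2] ⇒ YES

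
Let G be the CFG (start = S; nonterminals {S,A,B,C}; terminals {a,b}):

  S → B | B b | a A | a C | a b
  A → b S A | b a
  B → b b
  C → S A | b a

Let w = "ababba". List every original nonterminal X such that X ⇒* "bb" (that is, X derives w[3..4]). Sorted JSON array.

Convert to CNF:
  S -> B T0 | T0 T0 | T1 A | T1 C | T1 T0
  A -> T0 T1 | T0 X2
  B -> T0 T0
  C -> S A | T0 T1
  T0 -> b
  T1 -> a
  X2 -> S A

CYK table (by increasing span) (cells [i..j] with 3 ≤ i ≤ j ≤ 4 only):
  cell(3,3) b: {T0}  orig:{}
  cell(4,4) b: {T0}  orig:{}
  cell(3,4) bb: {B,S}

Original NTs in T[3,4] deriving "bb": ["B", "S"]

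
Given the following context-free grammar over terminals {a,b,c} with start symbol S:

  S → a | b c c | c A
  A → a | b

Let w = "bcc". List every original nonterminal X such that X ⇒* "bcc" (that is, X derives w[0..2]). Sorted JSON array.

CNF form of G:
  S -> T0 X2 | T1 A | a
  A -> a | b
  T0 -> b
  T1 -> c
  X2 -> T1 T1

CYK table (by increasing span) (cells [i..j] with 0 ≤ i ≤ j ≤ 2 only):
  [0..0]={A,T0}  "b"  orig:{A}
  [1..1]={T1}  "c"  orig:{}
  [2..2]={T1}  "c"  orig:{}
  [0..1]=∅  "bc"
  [1..2]={X2}  "cc"  orig:{}
  [0..2]={S}  "bcc"

Original NTs in T[0,2] deriving "bcc": ["S"]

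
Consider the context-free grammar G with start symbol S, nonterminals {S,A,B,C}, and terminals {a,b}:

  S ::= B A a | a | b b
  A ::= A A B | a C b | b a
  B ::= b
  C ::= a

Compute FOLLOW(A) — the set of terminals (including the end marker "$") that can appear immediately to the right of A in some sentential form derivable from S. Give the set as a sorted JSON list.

FIRST sets, iterate to fixpoint:
round 1:
  A via A→a C b: +{a}
  A via A→b a: +{b}
  B via B→b: +{b}
  C via C→a: +{a}
  S via S→B A a: +{b}
  S via S→a: +{a}
  FIRST(S)={a,b}  FIRST(A)={a,b}  FIRST(B)={b}  FIRST(C)={a}
round 2: done
  FIRST(S)={a,b}  FIRST(A)={a,b}  FIRST(B)={b}  FIRST(C)={a}

FOLLOW iteration:
seed FOLLOW(S) with $
[1]
  A→A A B: FOLLOW(A) ⊇ FIRST(A) = {a,b}; new: +{a,b}
  A→A A B: FOLLOW(B) ⊇ FOLLOW(A) ⊇ {a,b}; new: +{a,b}
  A→a C b: FOLLOW(C) ⊇ FIRST(b) = {b}; new: +{b}
  FOLLOW(S)={$}  FOLLOW(A)={a,b}  FOLLOW(B)={a,b}  FOLLOW(C)={b}
[2] (stable)
  FOLLOW(S)={$}  FOLLOW(A)={a,b}  FOLLOW(B)={a,b}  FOLLOW(C)={b}

FOLLOW(A) = ["a", "b"]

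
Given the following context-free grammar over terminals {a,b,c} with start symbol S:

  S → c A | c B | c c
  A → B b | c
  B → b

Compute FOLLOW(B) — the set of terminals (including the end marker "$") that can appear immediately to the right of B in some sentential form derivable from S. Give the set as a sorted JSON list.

FIRST sets, iterate to fixpoint:
iter 1:
  A via A→c: +{c}
  B via B→b: +{b}
  S via S→c A: +{c}
  FIRST[S]={c}  FIRST[A]={c}  FIRST[B]={b}
iter 2:
  A via A→B b: +{b}
  FIRST[S]={c}  FIRST[A]={b,c}  FIRST[B]={b}
iter 3: (stable)
  FIRST[S]={c}  FIRST[A]={b,c}  FIRST[B]={b}

FOLLOW sets:
FOLLOW(S) := {$}
[1]
  A→B b: FOLLOW(B) ⊇ FIRST(b) = {b}; new: +{b}
  S→c A: FOLLOW(A) ⊇ FOLLOW(S) ⊇ {$}; new: +{$}
  S→c B: FOLLOW(B) ⊇ FOLLOW(S) ⊇ {$}; new: +{$}
  S: {$}  A: {$}  B: {$,b}
[2] — fixpoint
  S: {$}  A: {$}  B: {$,b}

FOLLOW(B) = ["$", "b"]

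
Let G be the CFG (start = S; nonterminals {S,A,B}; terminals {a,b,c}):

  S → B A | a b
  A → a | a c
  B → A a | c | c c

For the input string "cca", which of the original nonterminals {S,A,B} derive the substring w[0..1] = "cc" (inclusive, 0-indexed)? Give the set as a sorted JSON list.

Convert to CNF:
  S -> B A | T0 T2
  A -> T0 T1 | a
  B -> A T0 | T1 T1 | c
  T0 -> a
  T1 -> c
  T2 -> b

CYK table (by increasing span) — only the sub-triangle for w[0..1]:
  T[0,0] 'c' = {B,T1}  orig:{B}
  T[1,1] 'c' = {B,T1}  orig:{B}
  T[0,1] 'cc' = {B}

Original NTs in T[0,1] deriving "cc": ["B"]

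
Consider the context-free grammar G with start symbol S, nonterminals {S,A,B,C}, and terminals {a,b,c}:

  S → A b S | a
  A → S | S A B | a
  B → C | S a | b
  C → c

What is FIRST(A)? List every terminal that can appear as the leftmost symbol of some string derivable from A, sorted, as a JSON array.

FIRST sets, iterate to fixpoint:
pass 1:
  A via A→a: +{a}
  B via B→b: +{b}
  C via C→c: +{c}
  S via S→A b S: +{a}
  FIRST(S)={a}  FIRST(A)={a}  FIRST(B)={b}  FIRST(C)={c}
pass 2:
  B via B→C: +{c}
  B via B→S a: +{a}
  FIRST(S)={a}  FIRST(A)={a}  FIRST(B)={a,b,c}  FIRST(C)={c}
pass 3: — fixpoint
  FIRST(S)={a}  FIRST(A)={a}  FIRST(B)={a,b,c}  FIRST(C)={c}

FIRST(A) = ["a"]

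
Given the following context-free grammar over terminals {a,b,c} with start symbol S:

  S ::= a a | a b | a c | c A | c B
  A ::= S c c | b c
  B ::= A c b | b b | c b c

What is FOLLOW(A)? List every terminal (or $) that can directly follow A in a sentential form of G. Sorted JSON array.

Compute FIRST by fixpoint:
[1]
  A via A→b c: +{b}
  B via B→A c b: +{b}
  B via B→c b c: +{c}
  S via S→a a: +{a}
  S via S→c A: +{c}
  S: {a,c}  A: {b}  B: {b,c}
[2]
  A via A→S c c: +{a,c}
  B via B→A c b: +{a}
  S: {a,c}  A: {a,b,c}  B: {a,b,c}
[3] done
  S: {a,c}  A: {a,b,c}  B: {a,b,c}

FOLLOW iteration:
seed FOLLOW(S) with $
[1]
  A→S c c: FOLLOW(S) ⊇ FIRST(c) = {c}; new: +{c}
  B→A c b: FOLLOW(A) ⊇ FIRST(c) = {c}; new: +{c}
  S→c A: FOLLOW(A) ⊇ FOLLOW(S) ⊇ {$,c}; new: +{$}
  S→c B: FOLLOW(B) ⊇ FOLLOW(S) ⊇ {$,c}; new: +{$,c}
  FOLLOW[S]={$,c}  FOLLOW[A]={$,c}  FOLLOW[B]={$,c}
[2] (stable)
  FOLLOW[S]={$,c}  FOLLOW[A]={$,c}  FOLLOW[B]={$,c}

FOLLOW(A) = ["$", "c"]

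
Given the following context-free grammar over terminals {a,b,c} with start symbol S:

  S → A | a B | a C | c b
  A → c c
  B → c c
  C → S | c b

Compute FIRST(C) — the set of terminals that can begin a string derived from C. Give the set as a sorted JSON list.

Compute FIRST by fixpoint:
round 1:
  A via A→c c: +{c}
  B via B→c c: +{c}
  C via C→c b: +{c}
  S via S→A: +{c}
  S via S→a B: +{a}
  FIRST(S)={a,c}  FIRST(A)={c}  FIRST(B)={c}  FIRST(C)={c}
round 2:
  C via C→S: +{a}
  FIRST(S)={a,c}  FIRST(A)={c}  FIRST(B)={c}  FIRST(C)={a,c}
round 3: (stable)
  FIRST(S)={a,c}  FIRST(A)={c}  FIRST(B)={c}  FIRST(C)={a,c}

FIRST(C) = ["a", "c"]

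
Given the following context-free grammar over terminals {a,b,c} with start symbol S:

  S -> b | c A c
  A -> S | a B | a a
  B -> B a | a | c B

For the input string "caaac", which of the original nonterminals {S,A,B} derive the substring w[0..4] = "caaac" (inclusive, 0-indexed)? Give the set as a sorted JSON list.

Convert to CNF:
  S -> T1 X3 | b
  A -> T0 B | T0 T0 | T1 X2 | b
  B -> B T0 | T1 B | a
  T0 -> a
  T1 -> c
  X2 -> A T1
  X3 -> A T1

CYK table (by increasing span), restricted to cells inside w[0..4]:
  [0..0]={T1}  "c"  orig:{}
  [1..1]={B,T0}  "a"  orig:{B}
  [2..2]={B,T0}  "a"  orig:{B}
  [3..3]={B,T0}  "a"  orig:{B}
  [4..4]={T1}  "c"  orig:{}
  [0..1]={B}  "ca"
  [1..2]={A,B}  "aa"
  [2..3]={A,B}  "aa"
  [3..4]=∅  "ac"
  [0..2]={B}  "caa"
  [1..3]={A,B}  "aaa"
  [2..4]={X2,X3}  "aac"  orig:{}
  [0..3]={B}  "caaa"
  [1..4]={X2,X3}  "aaac"  orig:{}
  [0..4]={A,S}  "caaac"

Original NTs in T[0,4] deriving "caaac": ["A", "S"]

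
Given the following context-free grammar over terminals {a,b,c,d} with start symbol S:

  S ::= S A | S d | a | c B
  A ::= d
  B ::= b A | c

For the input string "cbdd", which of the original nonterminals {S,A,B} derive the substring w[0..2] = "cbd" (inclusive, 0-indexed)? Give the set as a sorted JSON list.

CNF form of G:
  S -> S A | S T1 | T2 B | a
  A -> d
  B -> T0 A | c
  T0 -> b
  T1 -> d
  T2 -> c

CYK table (by increasing span) (cells [i..j] with 0 ≤ i ≤ j ≤ 2 only):
  cell(0,0) c: {B,T2}  orig:{B}
  cell(1,1) b: {T0}  orig:{}
  cell(2,2) d: {A,T1}  orig:{A}
  cell(0,1) cb: ∅
  cell(1,2) bd: {B}
  cell(0,2) cbd: {S}

Original NTs in T[0,2] deriving "cbd": ["S"]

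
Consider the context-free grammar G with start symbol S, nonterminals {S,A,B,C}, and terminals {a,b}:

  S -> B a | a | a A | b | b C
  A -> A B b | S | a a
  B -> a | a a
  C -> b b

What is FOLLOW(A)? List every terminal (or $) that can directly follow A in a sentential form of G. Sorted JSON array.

FIRST sets, iterate to fixpoint:
round 1:
  A via A→a a: +{a}
  B via B→a: +{a}
  C via C→b b: +{b}
  S via S→B a: +{a}
  S via S→b: +{b}
  S: {a,b}  A: {a}  B: {a}  C: {b}
round 2:
  A via A→S: +{b}
  S: {a,b}  A: {a,b}  B: {a}  C: {b}
round 3: done
  S: {a,b}  A: {a,b}  B: {a}  C: {b}

FOLLOW iteration:
initialize: $ ∈ FOLLOW(S)
round 1:
  A→A B b: FOLLOW(A) ⊇ FIRST(B) = {a}; new: +{a}
  A→A B b: FOLLOW(B) ⊇ FIRST(b) = {b}; new: +{b}
  A→S: FOLLOW(S) ⊇ FOLLOW(A) ⊇ {a}; new: +{a}
  S→B a: FOLLOW(B) ⊇ FIRST(a) = {a}; new: +{a}
  S→a A: FOLLOW(A) ⊇ FOLLOW(S) ⊇ {$,a}; new: +{$}
  S→b C: FOLLOW(C) ⊇ FOLLOW(S) ⊇ {$,a}; new: +{$,a}
  FOLLOW[S]={$,a}  FOLLOW[A]={$,a}  FOLLOW[B]={a,b}  FOLLOW[C]={$,a}
round 2: (stable)
  FOLLOW[S]={$,a}  FOLLOW[A]={$,a}  FOLLOW[B]={a,b}  FOLLOW[C]={$,a}

FOLLOW(A) = ["$", "a"]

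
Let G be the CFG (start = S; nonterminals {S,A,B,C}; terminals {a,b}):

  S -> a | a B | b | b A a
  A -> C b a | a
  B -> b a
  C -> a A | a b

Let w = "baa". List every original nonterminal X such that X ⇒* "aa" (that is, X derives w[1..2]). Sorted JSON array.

Convert to CNF:
  S -> T0 X3 | T1 B | a | b
  A -> C X2 | a
  B -> T0 T1
  C -> T1 A | T1 T0
  T0 -> b
  T1 -> a
  X2 -> T0 T1
  X3 -> A T1

CYK fill, restricted to cells inside w[1..2]:
  T[1,1] 'a' = {A,S,T1}  orig:{A,S}
  T[2,2] 'a' = {A,S,T1}  orig:{A,S}
  T[1,2] 'aa' = {C,X3}  orig:{C}

Original NTs in T[1,2] deriving "aa": ["C"]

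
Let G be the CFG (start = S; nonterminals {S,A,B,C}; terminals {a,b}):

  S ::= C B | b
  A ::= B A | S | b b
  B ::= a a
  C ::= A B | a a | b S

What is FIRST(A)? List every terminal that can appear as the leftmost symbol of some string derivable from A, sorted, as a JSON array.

FIRST sets, iterate to fixpoint:
round 1:
  A via A→b b: +{b}
  B via B→a a: +{a}
  C via C→A B: +{b}
  C via C→a a: +{a}
  S via S→C B: +{a,b}
  FIRST(S)={a,b}  FIRST(A)={b}  FIRST(B)={a}  FIRST(C)={a,b}
round 2:
  A via A→B A: +{a}
  FIRST(S)={a,b}  FIRST(A)={a,b}  FIRST(B)={a}  FIRST(C)={a,b}
round 3: (stable)
  FIRST(S)={a,b}  FIRST(A)={a,b}  FIRST(B)={a}  FIRST(C)={a,b}

FIRST(A) = ["a", "b"]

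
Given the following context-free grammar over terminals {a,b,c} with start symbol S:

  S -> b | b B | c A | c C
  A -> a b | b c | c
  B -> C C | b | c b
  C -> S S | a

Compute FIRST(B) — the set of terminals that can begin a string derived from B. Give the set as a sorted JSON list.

FIRST sets, iterate to fixpoint:
[1]
  A via A→a b: +{a}
  A via A→b c: +{b}
  A via A→c: +{c}
  B via B→b: +{b}
  B via B→c b: +{c}
  C via C→a: +{a}
  S via S→b: +{b}
  S via S→c A: +{c}
  FIRST(S)={b,c}  FIRST(A)={a,b,c}  FIRST(B)={b,c}  FIRST(C)={a}
[2]
  B via B→C C: +{a}
  C via C→S S: +{b,c}
  FIRST(S)={b,c}  FIRST(A)={a,b,c}  FIRST(B)={a,b,c}  FIRST(C)={a,b,c}
[3] (stable)
  FIRST(S)={b,c}  FIRST(A)={a,b,c}  FIRST(B)={a,b,c}  FIRST(C)={a,b,c}

FIRST(B) = ["a", "b", "c"]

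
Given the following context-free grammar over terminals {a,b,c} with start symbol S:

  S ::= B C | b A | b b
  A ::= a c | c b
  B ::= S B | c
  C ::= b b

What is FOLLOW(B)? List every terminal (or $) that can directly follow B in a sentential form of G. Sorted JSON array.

Compute FIRST by fixpoint:
[1]
  A via A→a c: +{a}
  A via A→c b: +{c}
  B via B→c: +{c}
  C via C→b b: +{b}
  S via S→B C: +{c}
  S via S→b A: +{b}
  S: {b,c}  A: {a,c}  B: {c}  C: {b}
[2]
  B via B→S B: +{b}
  S: {b,c}  A: {a,c}  B: {b,c}  C: {b}
[3] — fixpoint
  S: {b,c}  A: {a,c}  B: {b,c}  C: {b}

Compute FOLLOW by fixpoint:
seed FOLLOW(S) with $
[1]
  B→S B: FOLLOW(S) ⊇ FIRST(B) = {b,c}; new: +{b,c}
  S→B C: FOLLOW(B) ⊇ FIRST(C) = {b}; new: +{b}
  S→B C: FOLLOW(C) ⊇ FOLLOW(S) ⊇ {$,b,c}; new: +{$,b,c}
  S→b A: FOLLOW(A) ⊇ FOLLOW(S) ⊇ {$,b,c}; new: +{$,b,c}
  FOLLOW[S]={$,b,c}  FOLLOW[A]={$,b,c}  FOLLOW[B]={b}  FOLLOW[C]={$,b,c}
[2] (no change)
  FOLLOW[S]={$,b,c}  FOLLOW[A]={$,b,c}  FOLLOW[B]={b}  FOLLOW[C]={$,b,c}

FOLLOW(B) = ["b"]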